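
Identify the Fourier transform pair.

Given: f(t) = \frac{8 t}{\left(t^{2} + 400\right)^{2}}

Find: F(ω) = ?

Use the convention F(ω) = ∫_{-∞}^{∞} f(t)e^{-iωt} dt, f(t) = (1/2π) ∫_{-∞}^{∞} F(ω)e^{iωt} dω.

F(ω) = - \frac{i \pi \omega e^{- 20 \left|{\omega}\right|}}{5}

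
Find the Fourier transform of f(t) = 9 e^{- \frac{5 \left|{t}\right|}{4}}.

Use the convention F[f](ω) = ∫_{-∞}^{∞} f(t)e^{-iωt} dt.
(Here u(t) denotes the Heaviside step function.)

F(ω) = \frac{360}{16 \omega^{2} + 25}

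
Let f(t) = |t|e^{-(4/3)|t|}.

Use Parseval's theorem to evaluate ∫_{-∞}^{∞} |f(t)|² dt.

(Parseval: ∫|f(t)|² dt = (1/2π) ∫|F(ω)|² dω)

∫|f(t)|² dt = \frac{27}{128}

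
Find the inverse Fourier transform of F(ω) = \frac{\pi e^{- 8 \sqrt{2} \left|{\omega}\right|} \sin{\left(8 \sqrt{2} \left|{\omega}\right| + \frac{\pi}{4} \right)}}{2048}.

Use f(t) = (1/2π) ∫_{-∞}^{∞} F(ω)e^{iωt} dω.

f(t) = \frac{2}{t^{4} + 65536}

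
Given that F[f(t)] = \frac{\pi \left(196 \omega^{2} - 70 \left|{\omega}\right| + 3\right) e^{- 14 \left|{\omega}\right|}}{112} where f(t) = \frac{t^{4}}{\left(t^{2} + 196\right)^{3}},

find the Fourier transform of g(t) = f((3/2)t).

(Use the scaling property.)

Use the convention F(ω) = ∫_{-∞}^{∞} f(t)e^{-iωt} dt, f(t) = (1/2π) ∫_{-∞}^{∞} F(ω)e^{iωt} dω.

F[g](ω) = \frac{\pi \left(784 \omega^{2} - 420 \left|{\omega}\right| + 27\right) e^{- \frac{28 \left|{\omega}\right|}{3}}}{1512}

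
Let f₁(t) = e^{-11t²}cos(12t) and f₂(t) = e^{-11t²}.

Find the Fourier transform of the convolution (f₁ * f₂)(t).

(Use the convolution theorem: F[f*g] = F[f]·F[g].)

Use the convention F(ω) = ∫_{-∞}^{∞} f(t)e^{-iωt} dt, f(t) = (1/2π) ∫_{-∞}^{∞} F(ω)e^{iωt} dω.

F[f₁*f₂](ω) = \frac{\pi \left(e^{\frac{12 \omega}{11}} + 1\right) e^{- \frac{\omega^{2}}{22} - \frac{6 \omega}{11} - \frac{36}{11}}}{22}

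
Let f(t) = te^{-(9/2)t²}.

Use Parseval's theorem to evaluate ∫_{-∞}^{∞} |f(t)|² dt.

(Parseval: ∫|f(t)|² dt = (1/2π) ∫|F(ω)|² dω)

∫|f(t)|² dt = \frac{\sqrt{\pi}}{54}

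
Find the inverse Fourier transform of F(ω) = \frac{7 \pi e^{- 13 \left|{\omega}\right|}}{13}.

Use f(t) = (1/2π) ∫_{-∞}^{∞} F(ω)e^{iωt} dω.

f(t) = \frac{7}{t^{2} + 169}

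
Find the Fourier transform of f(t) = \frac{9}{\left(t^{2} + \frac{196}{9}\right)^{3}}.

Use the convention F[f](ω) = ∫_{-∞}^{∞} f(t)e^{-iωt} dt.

F(ω) = \frac{243 \pi \left(196 \omega^{2} + 126 \left|{\omega}\right| + 27\right) e^{- \frac{14 \left|{\omega}\right|}{3}}}{4302592}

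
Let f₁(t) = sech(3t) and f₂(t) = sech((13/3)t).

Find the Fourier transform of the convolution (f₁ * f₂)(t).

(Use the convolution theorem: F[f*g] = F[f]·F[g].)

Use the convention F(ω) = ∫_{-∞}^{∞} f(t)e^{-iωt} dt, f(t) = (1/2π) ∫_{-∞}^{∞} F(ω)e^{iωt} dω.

F[f₁*f₂](ω) = \frac{\pi^{2}}{13 \cosh{\left(\frac{3 \pi \omega}{26} \right)} \cosh{\left(\frac{\pi \omega}{6} \right)}}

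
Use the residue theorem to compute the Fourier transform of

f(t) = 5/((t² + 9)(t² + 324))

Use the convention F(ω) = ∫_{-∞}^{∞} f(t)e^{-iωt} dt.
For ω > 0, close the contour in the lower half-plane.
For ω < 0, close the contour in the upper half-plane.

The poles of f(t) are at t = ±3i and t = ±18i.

Let g(z) = f(z)e^{-iωz}; for large |z| the factor e^{-iωz} decays in the lower half-plane when ω > 0 and in the upper half-plane when ω < 0.

Case ω > 0 (lower half-plane, clockwise contour ⇒ F(ω) = -2πi·ΣRes):
  Res_{z = - 3 i} g(z) = \frac{i e^{- 3 \omega}}{378}
  Res_{z = - 18 i} g(z) = - \frac{i e^{- 18 \omega}}{2268}
  F(ω) = -2πi·ΣRes = \frac{\pi \left(6 e^{15 \omega} - 1\right) e^{- 18 \omega}}{1134}

Case ω < 0 (upper half-plane, counterclockwise contour ⇒ F(ω) = +2πi·ΣRes):
  Res_{z = 3 i} g(z) = - \frac{i e^{3 \omega}}{378}
  Res_{z = 18 i} g(z) = \frac{i e^{18 \omega}}{2268}
  F(ω) = 2πi·ΣRes = \frac{\pi \left(6 - e^{15 \omega}\right) e^{3 \omega}}{1134}

Both cases combine into a single formula in |ω|:

F(ω) = \frac{\pi \left(6 e^{15 \left|{\omega}\right|} - 1\right) e^{- 18 \left|{\omega}\right|}}{1134}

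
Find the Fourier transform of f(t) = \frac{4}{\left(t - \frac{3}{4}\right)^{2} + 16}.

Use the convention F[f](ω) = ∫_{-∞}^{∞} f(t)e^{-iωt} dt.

F(ω) = \pi e^{- \frac{3 i \omega}{4} - 4 \left|{\omega}\right|}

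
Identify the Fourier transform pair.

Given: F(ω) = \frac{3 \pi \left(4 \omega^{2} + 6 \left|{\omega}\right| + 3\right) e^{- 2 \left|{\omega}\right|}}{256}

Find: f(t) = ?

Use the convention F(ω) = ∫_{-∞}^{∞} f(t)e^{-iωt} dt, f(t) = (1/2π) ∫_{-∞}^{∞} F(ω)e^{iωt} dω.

f(t) = \frac{3}{\left(t^{2} + 4\right)^{3}}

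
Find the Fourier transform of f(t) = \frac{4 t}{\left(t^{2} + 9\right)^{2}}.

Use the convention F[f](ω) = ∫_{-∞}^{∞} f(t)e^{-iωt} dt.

F(ω) = - \frac{2 i \pi \omega e^{- 3 \left|{\omega}\right|}}{3}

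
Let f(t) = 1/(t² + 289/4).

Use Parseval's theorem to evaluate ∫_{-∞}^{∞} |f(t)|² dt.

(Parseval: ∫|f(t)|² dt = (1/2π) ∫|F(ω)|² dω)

∫|f(t)|² dt = \frac{4 \pi}{4913}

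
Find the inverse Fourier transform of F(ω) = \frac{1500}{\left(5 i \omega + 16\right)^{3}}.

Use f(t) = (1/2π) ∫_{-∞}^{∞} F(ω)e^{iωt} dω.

f(t) = 6 t^{2} e^{- \frac{16 t}{5}} u\left(t\right)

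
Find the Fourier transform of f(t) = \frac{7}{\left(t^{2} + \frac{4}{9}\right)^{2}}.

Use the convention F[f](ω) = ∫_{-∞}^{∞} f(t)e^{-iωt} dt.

F(ω) = \frac{63 \pi \left(2 \left|{\omega}\right| + 3\right) e^{- \frac{2 \left|{\omega}\right|}{3}}}{16}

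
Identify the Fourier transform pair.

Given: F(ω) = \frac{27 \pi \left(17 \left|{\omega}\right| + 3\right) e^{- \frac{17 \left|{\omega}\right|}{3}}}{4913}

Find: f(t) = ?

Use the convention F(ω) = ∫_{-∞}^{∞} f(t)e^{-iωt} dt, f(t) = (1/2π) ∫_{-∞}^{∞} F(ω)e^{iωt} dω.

f(t) = \frac{6}{\left(t^{2} + \frac{289}{9}\right)^{2}}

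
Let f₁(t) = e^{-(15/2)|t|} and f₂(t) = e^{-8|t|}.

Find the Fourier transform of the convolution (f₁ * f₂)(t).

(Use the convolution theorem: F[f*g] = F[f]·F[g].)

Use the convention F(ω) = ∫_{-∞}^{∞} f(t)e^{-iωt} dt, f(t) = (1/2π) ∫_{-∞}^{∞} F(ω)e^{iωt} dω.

F[f₁*f₂](ω) = \frac{960}{\left(\omega^{2} + 64\right) \left(4 \omega^{2} + 225\right)}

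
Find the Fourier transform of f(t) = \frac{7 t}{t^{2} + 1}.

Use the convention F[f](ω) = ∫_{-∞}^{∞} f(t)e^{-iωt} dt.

F(ω) = - 7 i \pi e^{- \left|{\omega}\right|} \operatorname{sign}{\left(\omega \right)}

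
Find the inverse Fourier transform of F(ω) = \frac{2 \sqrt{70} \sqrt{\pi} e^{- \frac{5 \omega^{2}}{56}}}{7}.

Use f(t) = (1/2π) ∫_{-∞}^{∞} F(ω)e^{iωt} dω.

f(t) = 4 e^{- \frac{14 t^{2}}{5}}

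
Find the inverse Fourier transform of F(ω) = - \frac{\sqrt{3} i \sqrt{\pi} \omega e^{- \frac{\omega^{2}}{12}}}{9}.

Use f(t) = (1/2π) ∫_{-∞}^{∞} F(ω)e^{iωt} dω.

f(t) = 2 t e^{- 3 t^{2}}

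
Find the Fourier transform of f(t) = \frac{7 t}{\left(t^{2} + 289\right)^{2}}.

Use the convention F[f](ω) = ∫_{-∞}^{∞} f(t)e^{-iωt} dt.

F(ω) = - \frac{7 i \pi \omega e^{- 17 \left|{\omega}\right|}}{34}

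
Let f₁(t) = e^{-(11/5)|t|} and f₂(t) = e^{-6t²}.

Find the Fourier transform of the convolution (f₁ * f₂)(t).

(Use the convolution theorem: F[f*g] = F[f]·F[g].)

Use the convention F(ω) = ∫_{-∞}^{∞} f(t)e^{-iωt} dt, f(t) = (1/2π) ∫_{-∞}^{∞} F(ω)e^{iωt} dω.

F[f₁*f₂](ω) = \frac{55 \sqrt{6} \sqrt{\pi} e^{- \frac{\omega^{2}}{24}}}{3 \left(25 \omega^{2} + 121\right)}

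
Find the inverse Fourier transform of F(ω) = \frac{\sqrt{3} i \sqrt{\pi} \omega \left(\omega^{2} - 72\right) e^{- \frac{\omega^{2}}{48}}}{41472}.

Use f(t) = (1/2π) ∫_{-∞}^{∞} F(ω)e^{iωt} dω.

f(t) = 2 t^{3} e^{- 12 t^{2}}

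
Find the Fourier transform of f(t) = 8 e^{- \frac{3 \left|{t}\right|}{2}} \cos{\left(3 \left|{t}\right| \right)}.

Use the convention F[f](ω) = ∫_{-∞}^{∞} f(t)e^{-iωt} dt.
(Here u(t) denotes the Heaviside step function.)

F(ω) = \frac{96 \left(4 \omega^{2} + 45\right)}{16 \omega^{4} - 216 \omega^{2} + 2025}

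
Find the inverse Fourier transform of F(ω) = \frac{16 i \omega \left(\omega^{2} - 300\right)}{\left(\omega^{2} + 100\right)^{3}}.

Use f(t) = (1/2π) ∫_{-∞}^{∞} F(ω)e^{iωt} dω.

f(t) = 4 t e^{- 10 \left|{t}\right|} \left|{t}\right|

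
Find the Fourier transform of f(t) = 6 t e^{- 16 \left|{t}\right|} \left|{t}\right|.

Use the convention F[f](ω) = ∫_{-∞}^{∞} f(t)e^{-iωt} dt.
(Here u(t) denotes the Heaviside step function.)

F(ω) = \frac{24 i \omega \left(\omega^{2} - 768\right)}{\left(\omega^{2} + 256\right)^{3}}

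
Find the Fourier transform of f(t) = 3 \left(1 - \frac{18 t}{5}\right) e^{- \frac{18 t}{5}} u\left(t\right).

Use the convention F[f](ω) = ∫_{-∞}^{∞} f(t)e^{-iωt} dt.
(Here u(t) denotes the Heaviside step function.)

F(ω) = \frac{75 i \omega}{- 25 \omega^{2} + 180 i \omega + 324}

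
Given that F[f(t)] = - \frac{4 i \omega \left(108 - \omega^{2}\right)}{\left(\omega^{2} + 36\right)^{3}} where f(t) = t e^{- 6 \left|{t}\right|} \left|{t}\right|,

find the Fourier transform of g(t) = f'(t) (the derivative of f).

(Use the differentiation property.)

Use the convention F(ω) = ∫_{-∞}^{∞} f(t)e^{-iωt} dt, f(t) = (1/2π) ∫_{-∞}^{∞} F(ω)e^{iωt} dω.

F[g](ω) = \frac{4 \omega^{2} \left(108 - \omega^{2}\right)}{\left(\omega^{2} + 36\right)^{3}}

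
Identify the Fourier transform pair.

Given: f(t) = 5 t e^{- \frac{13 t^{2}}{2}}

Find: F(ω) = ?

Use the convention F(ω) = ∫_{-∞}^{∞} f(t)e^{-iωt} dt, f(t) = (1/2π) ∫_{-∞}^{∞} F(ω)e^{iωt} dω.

F(ω) = - \frac{5 \sqrt{26} i \sqrt{\pi} \omega e^{- \frac{\omega^{2}}{26}}}{169}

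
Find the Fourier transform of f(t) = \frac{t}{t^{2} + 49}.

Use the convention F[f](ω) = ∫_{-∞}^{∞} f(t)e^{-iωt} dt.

F(ω) = - i \pi e^{- 7 \left|{\omega}\right|} \operatorname{sign}{\left(\omega \right)}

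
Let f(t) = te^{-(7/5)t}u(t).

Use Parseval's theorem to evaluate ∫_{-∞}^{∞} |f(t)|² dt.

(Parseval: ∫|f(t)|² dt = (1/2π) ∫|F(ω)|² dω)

∫|f(t)|² dt = \frac{125}{1372}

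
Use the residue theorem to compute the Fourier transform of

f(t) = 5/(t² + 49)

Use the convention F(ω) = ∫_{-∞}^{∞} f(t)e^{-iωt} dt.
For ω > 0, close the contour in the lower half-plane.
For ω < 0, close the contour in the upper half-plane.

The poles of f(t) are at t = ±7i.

Let g(z) = f(z)e^{-iωz}; for large |z| the factor e^{-iωz} decays in the lower half-plane when ω > 0 and in the upper half-plane when ω < 0.

Case ω > 0 (lower half-plane, clockwise contour ⇒ F(ω) = -2πi·ΣRes):
  Res_{z = - 7 i} g(z) = \frac{5 i e^{- 7 \omega}}{14}
  F(ω) = -2πi·ΣRes = \frac{5 \pi e^{- 7 \omega}}{7}

Case ω < 0 (upper half-plane, counterclockwise contour ⇒ F(ω) = +2πi·ΣRes):
  Res_{z = 7 i} g(z) = - \frac{5 i e^{7 \omega}}{14}
  F(ω) = 2πi·ΣRes = \frac{5 \pi e^{7 \omega}}{7}

Both cases combine into a single formula in |ω|:

F(ω) = \frac{5 \pi e^{- 7 \left|{\omega}\right|}}{7}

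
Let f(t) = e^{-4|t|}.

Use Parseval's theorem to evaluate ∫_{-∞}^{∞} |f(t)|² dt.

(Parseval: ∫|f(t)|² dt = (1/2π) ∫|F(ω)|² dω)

∫|f(t)|² dt = \frac{1}{4}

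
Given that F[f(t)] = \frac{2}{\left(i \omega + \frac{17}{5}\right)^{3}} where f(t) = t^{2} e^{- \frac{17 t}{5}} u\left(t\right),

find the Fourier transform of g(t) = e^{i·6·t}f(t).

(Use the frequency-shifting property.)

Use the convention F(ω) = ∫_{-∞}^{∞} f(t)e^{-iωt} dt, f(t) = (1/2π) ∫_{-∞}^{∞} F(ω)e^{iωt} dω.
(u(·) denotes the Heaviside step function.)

F[g](ω) = \frac{250}{\left(5 i \left(\omega - 6\right) + 17\right)^{3}}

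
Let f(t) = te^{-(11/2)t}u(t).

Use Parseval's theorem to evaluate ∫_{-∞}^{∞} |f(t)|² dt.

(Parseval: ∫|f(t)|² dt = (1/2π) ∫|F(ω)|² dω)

∫|f(t)|² dt = \frac{2}{1331}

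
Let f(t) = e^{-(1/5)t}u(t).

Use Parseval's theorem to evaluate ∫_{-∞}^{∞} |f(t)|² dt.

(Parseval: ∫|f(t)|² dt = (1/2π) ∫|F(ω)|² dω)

∫|f(t)|² dt = \frac{5}{2}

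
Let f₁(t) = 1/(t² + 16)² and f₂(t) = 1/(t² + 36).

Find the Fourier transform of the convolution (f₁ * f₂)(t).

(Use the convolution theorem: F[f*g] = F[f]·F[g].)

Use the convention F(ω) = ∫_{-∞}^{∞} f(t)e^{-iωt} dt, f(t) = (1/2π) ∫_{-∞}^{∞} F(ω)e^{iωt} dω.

F[f₁*f₂](ω) = \frac{\pi^{2} \left(4 \left|{\omega}\right| + 1\right) e^{- 10 \left|{\omega}\right|}}{768}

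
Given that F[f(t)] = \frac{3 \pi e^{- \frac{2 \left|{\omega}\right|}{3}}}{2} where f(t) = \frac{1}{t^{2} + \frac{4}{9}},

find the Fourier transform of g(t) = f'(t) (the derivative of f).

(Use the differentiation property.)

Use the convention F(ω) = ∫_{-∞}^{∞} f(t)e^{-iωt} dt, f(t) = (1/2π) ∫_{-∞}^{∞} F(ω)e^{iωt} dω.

F[g](ω) = \frac{3 i \pi \omega e^{- \frac{2 \left|{\omega}\right|}{3}}}{2}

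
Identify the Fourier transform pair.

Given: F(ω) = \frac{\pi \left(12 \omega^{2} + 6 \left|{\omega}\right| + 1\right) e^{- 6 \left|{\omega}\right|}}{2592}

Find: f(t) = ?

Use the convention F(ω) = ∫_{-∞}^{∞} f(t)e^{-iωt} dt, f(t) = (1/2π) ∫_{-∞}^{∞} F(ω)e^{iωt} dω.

f(t) = \frac{8}{\left(t^{2} + 36\right)^{3}}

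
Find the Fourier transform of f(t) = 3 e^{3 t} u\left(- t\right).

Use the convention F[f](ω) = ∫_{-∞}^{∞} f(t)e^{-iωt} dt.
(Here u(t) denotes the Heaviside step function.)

F(ω) = - \frac{3}{i \omega - 3}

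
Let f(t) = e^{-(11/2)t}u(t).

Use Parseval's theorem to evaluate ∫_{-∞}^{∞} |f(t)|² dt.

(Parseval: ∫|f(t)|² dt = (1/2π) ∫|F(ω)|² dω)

∫|f(t)|² dt = \frac{1}{11}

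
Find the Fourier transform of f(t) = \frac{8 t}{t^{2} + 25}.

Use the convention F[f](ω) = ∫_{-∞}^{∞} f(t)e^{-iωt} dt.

F(ω) = - 8 i \pi e^{- 5 \left|{\omega}\right|} \operatorname{sign}{\left(\omega \right)}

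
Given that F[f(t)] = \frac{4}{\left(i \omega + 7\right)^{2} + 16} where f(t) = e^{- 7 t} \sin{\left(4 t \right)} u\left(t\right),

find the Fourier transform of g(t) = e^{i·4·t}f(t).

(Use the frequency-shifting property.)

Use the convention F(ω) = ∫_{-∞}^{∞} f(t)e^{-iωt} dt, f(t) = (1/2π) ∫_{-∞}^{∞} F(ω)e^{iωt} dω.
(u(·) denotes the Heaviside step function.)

F[g](ω) = \frac{4}{\left(i \left(\omega - 4\right) + 7\right)^{2} + 16}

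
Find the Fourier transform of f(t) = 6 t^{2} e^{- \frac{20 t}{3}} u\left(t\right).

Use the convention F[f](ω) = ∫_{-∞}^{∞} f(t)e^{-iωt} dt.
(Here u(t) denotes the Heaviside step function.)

F(ω) = \frac{324}{\left(3 i \omega + 20\right)^{3}}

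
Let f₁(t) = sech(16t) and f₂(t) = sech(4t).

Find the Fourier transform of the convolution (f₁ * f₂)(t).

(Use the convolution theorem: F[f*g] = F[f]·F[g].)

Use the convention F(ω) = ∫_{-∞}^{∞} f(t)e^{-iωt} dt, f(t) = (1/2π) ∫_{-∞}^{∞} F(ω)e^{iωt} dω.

F[f₁*f₂](ω) = \frac{\pi^{2}}{64 \cosh{\left(\frac{\pi \omega}{32} \right)} \cosh{\left(\frac{\pi \omega}{8} \right)}}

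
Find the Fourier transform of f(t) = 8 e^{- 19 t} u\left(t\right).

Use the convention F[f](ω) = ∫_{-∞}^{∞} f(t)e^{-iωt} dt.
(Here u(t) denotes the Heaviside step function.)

F(ω) = \frac{8}{i \omega + 19}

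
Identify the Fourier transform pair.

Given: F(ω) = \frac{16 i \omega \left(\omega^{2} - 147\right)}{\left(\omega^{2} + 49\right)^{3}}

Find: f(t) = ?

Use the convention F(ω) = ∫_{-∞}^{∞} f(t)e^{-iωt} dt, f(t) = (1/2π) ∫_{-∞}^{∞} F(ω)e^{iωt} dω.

f(t) = 4 t e^{- 7 \left|{t}\right|} \left|{t}\right|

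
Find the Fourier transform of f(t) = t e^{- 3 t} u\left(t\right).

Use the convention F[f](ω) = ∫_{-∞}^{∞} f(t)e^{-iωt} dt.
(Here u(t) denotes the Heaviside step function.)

F(ω) = \frac{1}{\left(i \omega + 3\right)^{2}}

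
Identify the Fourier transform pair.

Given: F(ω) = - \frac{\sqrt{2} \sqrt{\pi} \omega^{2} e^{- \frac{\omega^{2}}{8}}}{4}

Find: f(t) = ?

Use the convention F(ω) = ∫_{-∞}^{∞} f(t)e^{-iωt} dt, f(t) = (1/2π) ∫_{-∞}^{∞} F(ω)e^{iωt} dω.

f(t) = \left(8 t^{2} - 2\right) e^{- 2 t^{2}}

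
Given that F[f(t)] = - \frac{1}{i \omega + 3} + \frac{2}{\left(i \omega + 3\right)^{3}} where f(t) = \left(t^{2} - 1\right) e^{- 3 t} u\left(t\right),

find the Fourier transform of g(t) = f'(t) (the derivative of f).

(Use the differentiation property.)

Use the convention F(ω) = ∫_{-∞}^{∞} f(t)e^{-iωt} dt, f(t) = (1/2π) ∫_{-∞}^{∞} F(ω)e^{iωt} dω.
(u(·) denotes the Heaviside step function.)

F[g](ω) = \frac{i \omega \left(2 i \omega - \left(i \omega + 3\right)^{3} + 6\right)}{\left(i \omega + 3\right)^{4}}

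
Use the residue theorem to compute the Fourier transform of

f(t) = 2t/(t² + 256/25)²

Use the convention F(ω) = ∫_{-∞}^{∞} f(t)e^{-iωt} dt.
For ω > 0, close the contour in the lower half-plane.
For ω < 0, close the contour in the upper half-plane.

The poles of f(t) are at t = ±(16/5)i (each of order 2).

Let g(z) = f(z)e^{-iωz}; for large |z| the factor e^{-iωz} decays in the lower half-plane when ω > 0 and in the upper half-plane when ω < 0.

Case ω > 0 (lower half-plane, clockwise contour ⇒ F(ω) = -2πi·ΣRes):
  Res_{z = - \frac{16 i}{5}} g(z) = \frac{5 \omega e^{- \frac{16 \omega}{5}}}{32} (pole of order 2)
  F(ω) = -2πi·ΣRes = - \frac{5 i \pi \omega e^{- \frac{16 \omega}{5}}}{16}

Case ω < 0 (upper half-plane, counterclockwise contour ⇒ F(ω) = +2πi·ΣRes):
  Res_{z = \frac{16 i}{5}} g(z) = - \frac{5 \omega e^{\frac{16 \omega}{5}}}{32} (pole of order 2)
  F(ω) = 2πi·ΣRes = - \frac{5 i \pi \omega e^{\frac{16 \omega}{5}}}{16}

Both cases combine into a single formula in |ω|:

F(ω) = - \frac{5 i \pi \omega e^{- \frac{16 \left|{\omega}\right|}{5}}}{16}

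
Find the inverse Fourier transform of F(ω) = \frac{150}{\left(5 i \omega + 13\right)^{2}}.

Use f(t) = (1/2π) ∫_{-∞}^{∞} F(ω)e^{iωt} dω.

f(t) = 6 t e^{- \frac{13 t}{5}} u\left(t\right)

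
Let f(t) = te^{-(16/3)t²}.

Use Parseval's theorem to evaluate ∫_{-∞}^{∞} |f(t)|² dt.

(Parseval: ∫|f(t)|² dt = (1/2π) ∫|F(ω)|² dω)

∫|f(t)|² dt = \frac{3 \sqrt{6} \sqrt{\pi}}{512}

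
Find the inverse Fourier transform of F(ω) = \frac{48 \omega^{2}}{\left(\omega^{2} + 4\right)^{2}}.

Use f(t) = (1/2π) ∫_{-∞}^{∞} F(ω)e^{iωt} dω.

f(t) = 6 \left(1 - 2 \left|{t}\right|\right) e^{- 2 \left|{t}\right|}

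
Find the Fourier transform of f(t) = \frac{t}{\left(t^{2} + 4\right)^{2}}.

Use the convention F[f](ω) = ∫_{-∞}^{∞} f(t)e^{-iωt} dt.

F(ω) = - \frac{i \pi \omega e^{- 2 \left|{\omega}\right|}}{4}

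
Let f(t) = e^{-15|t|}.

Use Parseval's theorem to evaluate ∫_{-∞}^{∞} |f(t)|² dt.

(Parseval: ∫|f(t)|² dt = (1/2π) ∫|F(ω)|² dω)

∫|f(t)|² dt = \frac{1}{15}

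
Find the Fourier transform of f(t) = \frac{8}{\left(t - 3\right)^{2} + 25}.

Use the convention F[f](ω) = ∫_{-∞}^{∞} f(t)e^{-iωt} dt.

F(ω) = \frac{8 \pi e^{- 3 i \omega - 5 \left|{\omega}\right|}}{5}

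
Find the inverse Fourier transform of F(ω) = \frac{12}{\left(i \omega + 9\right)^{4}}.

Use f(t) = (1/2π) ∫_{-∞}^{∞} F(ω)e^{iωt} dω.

f(t) = 2 t^{3} e^{- 9 t} u\left(t\right)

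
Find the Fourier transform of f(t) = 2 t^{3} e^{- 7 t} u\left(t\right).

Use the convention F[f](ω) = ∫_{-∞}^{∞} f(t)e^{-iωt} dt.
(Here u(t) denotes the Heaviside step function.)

F(ω) = \frac{12}{\left(i \omega + 7\right)^{4}}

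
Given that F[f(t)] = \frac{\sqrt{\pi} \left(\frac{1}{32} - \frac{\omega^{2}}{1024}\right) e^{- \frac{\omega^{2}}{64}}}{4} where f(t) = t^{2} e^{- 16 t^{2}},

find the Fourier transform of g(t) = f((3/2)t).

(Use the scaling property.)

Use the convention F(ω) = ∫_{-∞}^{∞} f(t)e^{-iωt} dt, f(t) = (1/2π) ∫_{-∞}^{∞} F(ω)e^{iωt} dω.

F[g](ω) = \frac{\sqrt{\pi} \left(72 - \omega^{2}\right) e^{- \frac{\omega^{2}}{144}}}{13824}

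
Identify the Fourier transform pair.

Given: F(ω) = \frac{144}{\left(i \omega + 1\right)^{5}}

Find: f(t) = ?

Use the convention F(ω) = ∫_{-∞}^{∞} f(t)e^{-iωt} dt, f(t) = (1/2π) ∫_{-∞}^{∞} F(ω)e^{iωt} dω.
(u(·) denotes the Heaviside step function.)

f(t) = 6 t^{4} e^{- t} u\left(t\right)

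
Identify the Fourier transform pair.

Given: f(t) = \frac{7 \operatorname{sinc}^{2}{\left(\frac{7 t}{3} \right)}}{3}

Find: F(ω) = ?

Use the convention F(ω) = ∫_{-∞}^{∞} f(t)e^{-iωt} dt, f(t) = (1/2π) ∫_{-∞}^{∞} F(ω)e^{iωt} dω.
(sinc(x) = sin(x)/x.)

F(ω) = \begin{cases} \frac{\pi \left(14 - 3 \left|{\omega}\right|\right)}{14} & \text{for}\: \omega > - \frac{14}{3} \wedge \omega < \frac{14}{3} \\0 & \text{otherwise} \end{cases}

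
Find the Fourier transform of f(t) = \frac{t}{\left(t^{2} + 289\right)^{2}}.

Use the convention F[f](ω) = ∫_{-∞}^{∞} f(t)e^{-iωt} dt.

F(ω) = - \frac{i \pi \omega e^{- 17 \left|{\omega}\right|}}{34}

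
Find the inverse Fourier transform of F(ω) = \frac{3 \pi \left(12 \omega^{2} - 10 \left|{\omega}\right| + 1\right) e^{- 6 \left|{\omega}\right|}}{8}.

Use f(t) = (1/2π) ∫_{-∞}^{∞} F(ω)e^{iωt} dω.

f(t) = \frac{6 t^{4}}{\left(t^{2} + 36\right)^{3}}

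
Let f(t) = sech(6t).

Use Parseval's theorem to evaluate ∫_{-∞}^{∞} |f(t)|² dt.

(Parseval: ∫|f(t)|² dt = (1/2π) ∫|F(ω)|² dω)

∫|f(t)|² dt = \frac{1}{3}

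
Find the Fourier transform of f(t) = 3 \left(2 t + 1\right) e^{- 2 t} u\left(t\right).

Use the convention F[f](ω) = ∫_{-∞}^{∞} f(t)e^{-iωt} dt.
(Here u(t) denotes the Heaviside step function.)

F(ω) = \frac{3 \left(- i \omega - 4\right)}{\omega^{2} - 4 i \omega - 4}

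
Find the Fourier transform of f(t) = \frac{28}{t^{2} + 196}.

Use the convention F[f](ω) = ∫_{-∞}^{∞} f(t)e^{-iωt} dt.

F(ω) = 2 \pi e^{- 14 \left|{\omega}\right|}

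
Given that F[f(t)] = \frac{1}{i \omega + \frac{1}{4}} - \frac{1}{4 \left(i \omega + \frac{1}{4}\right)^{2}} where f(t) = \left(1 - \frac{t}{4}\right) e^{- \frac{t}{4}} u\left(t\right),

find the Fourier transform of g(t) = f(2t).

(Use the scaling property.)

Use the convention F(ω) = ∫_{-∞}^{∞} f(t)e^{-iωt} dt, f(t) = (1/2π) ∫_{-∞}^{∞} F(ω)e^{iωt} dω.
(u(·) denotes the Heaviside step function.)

F[g](ω) = \frac{4 i \omega}{- 4 \omega^{2} + 4 i \omega + 1}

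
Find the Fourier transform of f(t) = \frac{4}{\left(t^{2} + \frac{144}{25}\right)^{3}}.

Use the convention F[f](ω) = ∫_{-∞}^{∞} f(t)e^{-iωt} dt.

F(ω) = \frac{125 \pi \left(48 \omega^{2} + 60 \left|{\omega}\right| + 25\right) e^{- \frac{12 \left|{\omega}\right|}{5}}}{165888}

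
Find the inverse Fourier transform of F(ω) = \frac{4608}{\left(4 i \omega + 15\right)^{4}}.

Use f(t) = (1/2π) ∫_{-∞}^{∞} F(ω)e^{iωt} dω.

f(t) = 3 t^{3} e^{- \frac{15 t}{4}} u\left(t\right)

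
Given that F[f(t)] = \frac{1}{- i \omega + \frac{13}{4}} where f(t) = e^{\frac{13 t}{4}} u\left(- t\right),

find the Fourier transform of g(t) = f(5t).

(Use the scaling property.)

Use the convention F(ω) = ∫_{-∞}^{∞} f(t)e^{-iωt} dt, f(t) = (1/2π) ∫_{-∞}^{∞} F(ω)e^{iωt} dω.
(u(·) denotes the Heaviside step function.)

F[g](ω) = - \frac{4}{4 i \omega - 65}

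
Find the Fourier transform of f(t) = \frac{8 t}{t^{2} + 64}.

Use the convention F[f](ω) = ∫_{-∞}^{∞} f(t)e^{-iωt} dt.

F(ω) = - 8 i \pi e^{- 8 \left|{\omega}\right|} \operatorname{sign}{\left(\omega \right)}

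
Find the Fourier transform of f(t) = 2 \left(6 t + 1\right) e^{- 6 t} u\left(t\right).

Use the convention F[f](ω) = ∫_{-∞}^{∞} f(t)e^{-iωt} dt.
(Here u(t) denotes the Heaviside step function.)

F(ω) = \frac{2 \left(- i \omega - 12\right)}{\omega^{2} - 12 i \omega - 36}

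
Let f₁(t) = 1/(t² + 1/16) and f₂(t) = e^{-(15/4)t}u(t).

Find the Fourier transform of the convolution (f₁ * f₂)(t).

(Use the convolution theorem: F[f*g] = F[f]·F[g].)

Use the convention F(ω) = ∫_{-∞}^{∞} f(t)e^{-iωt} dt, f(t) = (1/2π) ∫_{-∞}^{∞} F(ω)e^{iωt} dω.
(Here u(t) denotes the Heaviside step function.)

F[f₁*f₂](ω) = \frac{16 \pi e^{- \frac{\left|{\omega}\right|}{4}}}{4 i \omega + 15}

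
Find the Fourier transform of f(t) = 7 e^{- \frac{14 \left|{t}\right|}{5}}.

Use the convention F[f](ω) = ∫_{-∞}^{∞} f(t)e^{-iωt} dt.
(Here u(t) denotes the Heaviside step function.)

F(ω) = \frac{980}{25 \omega^{2} + 196}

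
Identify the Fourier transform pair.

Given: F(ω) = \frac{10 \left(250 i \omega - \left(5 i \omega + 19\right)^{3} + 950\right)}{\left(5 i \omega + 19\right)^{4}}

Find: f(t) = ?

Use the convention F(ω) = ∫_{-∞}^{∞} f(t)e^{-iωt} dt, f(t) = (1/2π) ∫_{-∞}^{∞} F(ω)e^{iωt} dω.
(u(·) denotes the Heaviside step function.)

f(t) = 2 \left(t^{2} - 1\right) e^{- \frac{19 t}{5}} u\left(t\right)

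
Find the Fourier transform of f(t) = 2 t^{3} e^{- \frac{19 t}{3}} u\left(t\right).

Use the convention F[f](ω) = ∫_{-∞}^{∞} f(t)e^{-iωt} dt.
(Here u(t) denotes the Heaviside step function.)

F(ω) = \frac{972}{\left(3 i \omega + 19\right)^{4}}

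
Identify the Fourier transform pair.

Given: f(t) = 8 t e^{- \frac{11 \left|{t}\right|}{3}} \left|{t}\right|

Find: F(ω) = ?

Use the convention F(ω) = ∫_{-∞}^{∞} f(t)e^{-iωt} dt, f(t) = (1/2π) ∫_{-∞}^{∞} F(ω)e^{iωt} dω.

F(ω) = \frac{7776 i \omega \left(3 \omega^{2} - 121\right)}{\left(9 \omega^{2} + 121\right)^{3}}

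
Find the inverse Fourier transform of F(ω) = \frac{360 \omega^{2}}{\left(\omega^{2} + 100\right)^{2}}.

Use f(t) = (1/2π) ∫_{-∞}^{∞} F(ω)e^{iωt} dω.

f(t) = 9 \left(1 - 10 \left|{t}\right|\right) e^{- 10 \left|{t}\right|}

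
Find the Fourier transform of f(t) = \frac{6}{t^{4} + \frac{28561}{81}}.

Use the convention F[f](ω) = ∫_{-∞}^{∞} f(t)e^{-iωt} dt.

F(ω) = \frac{162 \pi e^{- \frac{13 \sqrt{2} \left|{\omega}\right|}{6}} \sin{\left(\frac{13 \sqrt{2} \left|{\omega}\right|}{6} + \frac{\pi}{4} \right)}}{2197}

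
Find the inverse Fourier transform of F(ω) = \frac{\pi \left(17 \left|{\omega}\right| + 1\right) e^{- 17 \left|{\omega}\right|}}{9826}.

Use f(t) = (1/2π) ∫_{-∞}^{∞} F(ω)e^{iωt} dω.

f(t) = \frac{1}{\left(t^{2} + 289\right)^{2}}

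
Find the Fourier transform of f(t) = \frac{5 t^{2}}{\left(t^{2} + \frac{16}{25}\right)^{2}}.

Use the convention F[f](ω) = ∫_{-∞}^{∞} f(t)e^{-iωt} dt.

F(ω) = \frac{5 \pi \left(5 - 4 \left|{\omega}\right|\right) e^{- \frac{4 \left|{\omega}\right|}{5}}}{8}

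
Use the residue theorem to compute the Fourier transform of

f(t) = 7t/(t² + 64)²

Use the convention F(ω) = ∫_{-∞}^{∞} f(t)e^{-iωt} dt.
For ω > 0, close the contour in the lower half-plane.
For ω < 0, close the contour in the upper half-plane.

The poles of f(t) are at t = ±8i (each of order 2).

Let g(z) = f(z)e^{-iωz}; for large |z| the factor e^{-iωz} decays in the lower half-plane when ω > 0 and in the upper half-plane when ω < 0.

Case ω > 0 (lower half-plane, clockwise contour ⇒ F(ω) = -2πi·ΣRes):
  Res_{z = - 8 i} g(z) = \frac{7 \omega e^{- 8 \omega}}{32} (pole of order 2)
  F(ω) = -2πi·ΣRes = - \frac{7 i \pi \omega e^{- 8 \omega}}{16}

Case ω < 0 (upper half-plane, counterclockwise contour ⇒ F(ω) = +2πi·ΣRes):
  Res_{z = 8 i} g(z) = - \frac{7 \omega e^{8 \omega}}{32} (pole of order 2)
  F(ω) = 2πi·ΣRes = - \frac{7 i \pi \omega e^{8 \omega}}{16}

Both cases combine into a single formula in |ω|:

F(ω) = - \frac{7 i \pi \omega e^{- 8 \left|{\omega}\right|}}{16}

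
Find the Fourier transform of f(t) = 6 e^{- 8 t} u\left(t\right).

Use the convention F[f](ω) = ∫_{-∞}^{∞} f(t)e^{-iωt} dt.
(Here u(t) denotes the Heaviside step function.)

F(ω) = \frac{6}{i \omega + 8}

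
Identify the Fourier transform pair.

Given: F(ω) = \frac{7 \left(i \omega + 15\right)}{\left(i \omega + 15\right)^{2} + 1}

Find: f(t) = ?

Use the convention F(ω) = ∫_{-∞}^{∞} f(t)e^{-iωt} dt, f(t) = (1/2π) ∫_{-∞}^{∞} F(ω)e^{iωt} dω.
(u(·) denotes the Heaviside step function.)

f(t) = 7 e^{- 15 t} \cos{\left(t \right)} u\left(t\right)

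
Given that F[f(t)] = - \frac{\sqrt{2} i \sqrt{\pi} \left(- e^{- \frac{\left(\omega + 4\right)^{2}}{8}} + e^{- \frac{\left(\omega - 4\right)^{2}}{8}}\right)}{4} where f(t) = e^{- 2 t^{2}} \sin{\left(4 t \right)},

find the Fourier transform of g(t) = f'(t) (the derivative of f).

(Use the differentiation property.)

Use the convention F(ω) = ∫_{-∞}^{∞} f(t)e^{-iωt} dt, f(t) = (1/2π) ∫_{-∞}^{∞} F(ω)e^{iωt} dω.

F[g](ω) = \frac{\sqrt{2} \sqrt{\pi} \omega \left(e^{2 \omega} - 1\right) e^{- \frac{\omega^{2}}{8} - \omega - 2}}{4}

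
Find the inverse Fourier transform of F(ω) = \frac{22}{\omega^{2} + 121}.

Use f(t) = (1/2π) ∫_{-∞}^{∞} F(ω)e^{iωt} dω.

f(t) = e^{- 11 \left|{t}\right|}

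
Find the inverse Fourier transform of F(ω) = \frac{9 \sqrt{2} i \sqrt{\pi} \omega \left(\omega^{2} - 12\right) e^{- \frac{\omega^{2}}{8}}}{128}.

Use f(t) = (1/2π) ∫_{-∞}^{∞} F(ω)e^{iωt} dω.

f(t) = 9 t^{3} e^{- 2 t^{2}}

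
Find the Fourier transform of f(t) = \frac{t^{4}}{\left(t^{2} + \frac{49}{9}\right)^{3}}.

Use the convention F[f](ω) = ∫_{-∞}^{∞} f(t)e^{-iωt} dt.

F(ω) = \frac{\pi \left(49 \omega^{2} - 105 \left|{\omega}\right| + 27\right) e^{- \frac{7 \left|{\omega}\right|}{3}}}{168}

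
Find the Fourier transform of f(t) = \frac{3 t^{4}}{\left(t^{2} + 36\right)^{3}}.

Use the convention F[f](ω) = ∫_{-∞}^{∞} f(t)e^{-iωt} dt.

F(ω) = \frac{3 \pi \left(12 \omega^{2} - 10 \left|{\omega}\right| + 1\right) e^{- 6 \left|{\omega}\right|}}{16}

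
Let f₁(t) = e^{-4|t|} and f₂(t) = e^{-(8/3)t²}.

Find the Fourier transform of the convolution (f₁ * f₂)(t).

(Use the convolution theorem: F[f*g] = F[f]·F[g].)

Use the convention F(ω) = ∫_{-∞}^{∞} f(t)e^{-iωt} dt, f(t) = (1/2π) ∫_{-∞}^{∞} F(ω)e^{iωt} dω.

F[f₁*f₂](ω) = \frac{2 \sqrt{6} \sqrt{\pi} e^{- \frac{3 \omega^{2}}{32}}}{\omega^{2} + 16}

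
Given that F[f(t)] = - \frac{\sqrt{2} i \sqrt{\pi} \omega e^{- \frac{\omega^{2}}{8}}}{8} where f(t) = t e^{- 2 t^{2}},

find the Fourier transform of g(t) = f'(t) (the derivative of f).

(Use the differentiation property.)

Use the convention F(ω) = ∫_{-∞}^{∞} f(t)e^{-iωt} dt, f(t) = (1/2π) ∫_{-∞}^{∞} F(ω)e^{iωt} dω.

F[g](ω) = \frac{\sqrt{2} \sqrt{\pi} \omega^{2} e^{- \frac{\omega^{2}}{8}}}{8}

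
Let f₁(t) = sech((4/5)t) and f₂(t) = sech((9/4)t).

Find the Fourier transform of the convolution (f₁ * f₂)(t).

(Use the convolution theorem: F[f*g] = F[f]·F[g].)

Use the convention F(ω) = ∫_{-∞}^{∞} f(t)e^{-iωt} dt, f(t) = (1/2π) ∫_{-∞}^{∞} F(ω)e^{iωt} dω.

F[f₁*f₂](ω) = \frac{5 \pi^{2}}{9 \cosh{\left(\frac{2 \pi \omega}{9} \right)} \cosh{\left(\frac{5 \pi \omega}{8} \right)}}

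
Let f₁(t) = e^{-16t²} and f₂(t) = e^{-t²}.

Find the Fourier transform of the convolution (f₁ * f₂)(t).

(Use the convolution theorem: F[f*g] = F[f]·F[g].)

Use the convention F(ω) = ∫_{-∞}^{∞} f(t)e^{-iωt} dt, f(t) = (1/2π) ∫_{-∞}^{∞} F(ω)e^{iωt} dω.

F[f₁*f₂](ω) = \frac{\pi e^{- \frac{17 \omega^{2}}{64}}}{4}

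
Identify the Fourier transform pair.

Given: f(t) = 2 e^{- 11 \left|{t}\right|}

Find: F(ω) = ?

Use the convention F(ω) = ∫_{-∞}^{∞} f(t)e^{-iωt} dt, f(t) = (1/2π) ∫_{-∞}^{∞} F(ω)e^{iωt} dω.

F(ω) = \frac{44}{\omega^{2} + 121}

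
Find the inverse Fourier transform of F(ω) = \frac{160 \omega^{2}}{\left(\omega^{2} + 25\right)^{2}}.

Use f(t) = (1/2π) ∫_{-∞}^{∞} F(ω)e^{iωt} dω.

f(t) = 8 \left(1 - 5 \left|{t}\right|\right) e^{- 5 \left|{t}\right|}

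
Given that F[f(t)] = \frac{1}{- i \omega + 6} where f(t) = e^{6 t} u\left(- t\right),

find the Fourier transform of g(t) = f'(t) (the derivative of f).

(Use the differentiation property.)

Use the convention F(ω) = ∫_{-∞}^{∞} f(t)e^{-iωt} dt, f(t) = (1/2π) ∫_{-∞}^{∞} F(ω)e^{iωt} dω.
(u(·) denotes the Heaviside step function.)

F[g](ω) = - \frac{\omega}{\omega + 6 i}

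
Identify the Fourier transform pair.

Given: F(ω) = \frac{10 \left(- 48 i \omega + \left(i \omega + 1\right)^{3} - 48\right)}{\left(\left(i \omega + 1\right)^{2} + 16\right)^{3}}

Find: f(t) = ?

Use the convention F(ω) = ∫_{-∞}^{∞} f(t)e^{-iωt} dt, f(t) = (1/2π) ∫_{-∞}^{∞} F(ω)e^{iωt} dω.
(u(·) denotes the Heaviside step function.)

f(t) = 5 t^{2} e^{- t} \cos{\left(4 t \right)} u\left(t\right)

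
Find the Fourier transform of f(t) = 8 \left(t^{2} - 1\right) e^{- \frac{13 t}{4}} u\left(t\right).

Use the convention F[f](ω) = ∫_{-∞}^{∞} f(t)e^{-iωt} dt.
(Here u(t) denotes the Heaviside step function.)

F(ω) = \frac{32 \left(128 i \omega - \left(4 i \omega + 13\right)^{3} + 416\right)}{\left(4 i \omega + 13\right)^{4}}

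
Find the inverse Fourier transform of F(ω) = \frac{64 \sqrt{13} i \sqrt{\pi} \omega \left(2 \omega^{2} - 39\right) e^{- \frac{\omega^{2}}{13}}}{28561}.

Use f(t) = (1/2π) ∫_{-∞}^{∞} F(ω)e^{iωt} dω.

f(t) = 8 t^{3} e^{- \frac{13 t^{2}}{4}}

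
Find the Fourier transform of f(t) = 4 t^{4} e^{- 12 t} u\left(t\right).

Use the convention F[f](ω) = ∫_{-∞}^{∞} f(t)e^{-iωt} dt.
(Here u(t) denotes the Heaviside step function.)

F(ω) = \frac{96}{\left(i \omega + 12\right)^{5}}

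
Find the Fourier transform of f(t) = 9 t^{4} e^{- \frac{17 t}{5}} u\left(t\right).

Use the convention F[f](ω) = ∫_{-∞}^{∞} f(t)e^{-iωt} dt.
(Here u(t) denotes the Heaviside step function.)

F(ω) = \frac{675000}{\left(5 i \omega + 17\right)^{5}}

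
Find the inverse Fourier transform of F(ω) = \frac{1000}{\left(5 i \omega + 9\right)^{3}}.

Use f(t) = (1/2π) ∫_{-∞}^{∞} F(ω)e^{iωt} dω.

f(t) = 4 t^{2} e^{- \frac{9 t}{5}} u\left(t\right)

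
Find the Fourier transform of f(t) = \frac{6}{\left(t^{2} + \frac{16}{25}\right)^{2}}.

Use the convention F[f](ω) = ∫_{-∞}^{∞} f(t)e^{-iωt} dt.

F(ω) = \frac{75 \pi \left(4 \left|{\omega}\right| + 5\right) e^{- \frac{4 \left|{\omega}\right|}{5}}}{64}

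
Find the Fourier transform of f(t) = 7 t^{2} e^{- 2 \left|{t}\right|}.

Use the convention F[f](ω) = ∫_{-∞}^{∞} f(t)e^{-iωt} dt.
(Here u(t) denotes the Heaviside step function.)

F(ω) = \frac{56 \left(4 - 3 \omega^{2}\right)}{\left(\omega^{2} + 4\right)^{3}}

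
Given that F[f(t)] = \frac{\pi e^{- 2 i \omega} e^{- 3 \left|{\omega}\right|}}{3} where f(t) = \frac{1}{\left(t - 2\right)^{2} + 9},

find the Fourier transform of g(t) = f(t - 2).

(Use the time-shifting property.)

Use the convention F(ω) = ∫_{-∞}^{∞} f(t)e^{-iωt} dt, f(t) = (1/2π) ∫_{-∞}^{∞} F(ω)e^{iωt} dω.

F[g](ω) = \frac{\pi e^{- 4 i \omega - 3 \left|{\omega}\right|}}{3}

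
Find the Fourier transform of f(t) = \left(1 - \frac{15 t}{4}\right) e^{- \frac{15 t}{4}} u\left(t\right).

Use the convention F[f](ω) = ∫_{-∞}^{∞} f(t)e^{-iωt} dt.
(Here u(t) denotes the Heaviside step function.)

F(ω) = \frac{16 i \omega}{- 16 \omega^{2} + 120 i \omega + 225}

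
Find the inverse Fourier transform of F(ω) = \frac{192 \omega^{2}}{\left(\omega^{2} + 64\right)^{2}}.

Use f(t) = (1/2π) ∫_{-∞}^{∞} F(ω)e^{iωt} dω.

f(t) = 6 \left(1 - 8 \left|{t}\right|\right) e^{- 8 \left|{t}\right|}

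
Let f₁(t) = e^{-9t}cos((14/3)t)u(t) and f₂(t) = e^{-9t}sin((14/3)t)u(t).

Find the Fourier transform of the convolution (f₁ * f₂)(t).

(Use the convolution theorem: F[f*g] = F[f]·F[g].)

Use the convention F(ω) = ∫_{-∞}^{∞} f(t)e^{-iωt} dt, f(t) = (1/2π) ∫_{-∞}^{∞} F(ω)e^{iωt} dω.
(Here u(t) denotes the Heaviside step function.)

F[f₁*f₂](ω) = \frac{378 \left(i \omega + 9\right)}{\left(9 \left(i \omega + 9\right)^{2} + 196\right)^{2}}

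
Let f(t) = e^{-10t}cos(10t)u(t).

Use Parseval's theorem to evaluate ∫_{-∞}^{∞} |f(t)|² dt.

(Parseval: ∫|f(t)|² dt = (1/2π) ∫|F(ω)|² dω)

∫|f(t)|² dt = \frac{3}{80}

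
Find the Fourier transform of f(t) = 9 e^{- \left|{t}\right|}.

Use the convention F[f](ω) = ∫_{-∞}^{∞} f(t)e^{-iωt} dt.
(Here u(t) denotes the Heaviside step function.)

F(ω) = \frac{18}{\omega^{2} + 1}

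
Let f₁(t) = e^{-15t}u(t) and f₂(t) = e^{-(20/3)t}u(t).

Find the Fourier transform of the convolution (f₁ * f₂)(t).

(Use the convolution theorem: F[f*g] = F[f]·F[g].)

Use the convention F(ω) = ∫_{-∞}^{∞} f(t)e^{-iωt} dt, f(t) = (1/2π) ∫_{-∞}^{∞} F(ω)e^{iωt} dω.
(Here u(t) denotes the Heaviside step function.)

F[f₁*f₂](ω) = \frac{3}{\left(i \omega + 15\right) \left(3 i \omega + 20\right)}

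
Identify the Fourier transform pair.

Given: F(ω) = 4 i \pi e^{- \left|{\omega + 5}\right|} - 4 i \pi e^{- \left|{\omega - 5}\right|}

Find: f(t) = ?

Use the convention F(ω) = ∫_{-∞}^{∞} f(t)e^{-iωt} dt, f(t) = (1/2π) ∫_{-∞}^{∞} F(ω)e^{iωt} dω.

f(t) = \frac{8 \sin{\left(5 t \right)}}{t^{2} + 1}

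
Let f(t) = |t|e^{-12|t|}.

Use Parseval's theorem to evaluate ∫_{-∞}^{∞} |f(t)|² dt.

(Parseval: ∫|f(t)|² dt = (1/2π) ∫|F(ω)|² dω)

∫|f(t)|² dt = \frac{1}{3456}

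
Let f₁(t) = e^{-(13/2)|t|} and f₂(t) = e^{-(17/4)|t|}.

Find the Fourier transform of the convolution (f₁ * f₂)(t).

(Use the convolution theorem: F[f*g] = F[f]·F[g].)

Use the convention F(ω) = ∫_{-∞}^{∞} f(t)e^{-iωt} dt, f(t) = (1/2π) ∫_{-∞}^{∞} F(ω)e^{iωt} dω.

F[f₁*f₂](ω) = \frac{7072}{64 \omega^{4} + 3860 \omega^{2} + 48841}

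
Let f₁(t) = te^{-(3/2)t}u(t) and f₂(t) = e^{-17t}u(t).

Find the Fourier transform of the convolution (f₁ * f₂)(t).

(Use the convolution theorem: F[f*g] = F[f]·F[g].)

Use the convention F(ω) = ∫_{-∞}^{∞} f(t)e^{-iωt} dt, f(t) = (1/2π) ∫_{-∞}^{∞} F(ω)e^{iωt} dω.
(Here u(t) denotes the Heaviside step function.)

F[f₁*f₂](ω) = \frac{4}{\left(i \omega + 17\right) \left(2 i \omega + 3\right)^{2}}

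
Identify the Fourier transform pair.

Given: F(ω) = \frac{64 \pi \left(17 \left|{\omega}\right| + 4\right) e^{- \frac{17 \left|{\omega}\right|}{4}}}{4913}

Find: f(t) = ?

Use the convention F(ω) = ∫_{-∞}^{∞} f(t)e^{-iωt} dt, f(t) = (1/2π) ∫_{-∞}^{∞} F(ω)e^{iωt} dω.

f(t) = \frac{8}{\left(t^{2} + \frac{289}{16}\right)^{2}}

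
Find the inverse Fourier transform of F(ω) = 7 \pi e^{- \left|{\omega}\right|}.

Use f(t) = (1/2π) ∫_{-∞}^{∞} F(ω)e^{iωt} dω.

f(t) = \frac{7}{t^{2} + 1}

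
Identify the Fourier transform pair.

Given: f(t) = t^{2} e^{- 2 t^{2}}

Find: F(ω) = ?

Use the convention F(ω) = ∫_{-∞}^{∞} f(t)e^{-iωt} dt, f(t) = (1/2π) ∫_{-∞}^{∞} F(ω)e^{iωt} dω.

F(ω) = \frac{\sqrt{2} \sqrt{\pi} \left(4 - \omega^{2}\right) e^{- \frac{\omega^{2}}{8}}}{32}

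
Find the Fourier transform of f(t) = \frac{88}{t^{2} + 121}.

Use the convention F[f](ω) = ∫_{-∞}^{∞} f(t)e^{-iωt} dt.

F(ω) = 8 \pi e^{- 11 \left|{\omega}\right|}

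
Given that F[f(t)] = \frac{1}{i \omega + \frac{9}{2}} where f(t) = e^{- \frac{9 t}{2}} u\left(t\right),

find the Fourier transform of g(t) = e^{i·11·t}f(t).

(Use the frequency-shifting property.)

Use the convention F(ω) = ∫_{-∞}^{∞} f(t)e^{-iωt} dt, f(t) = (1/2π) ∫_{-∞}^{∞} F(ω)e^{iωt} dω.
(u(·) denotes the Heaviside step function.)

F[g](ω) = \frac{2}{2 i \left(\omega - 11\right) + 9}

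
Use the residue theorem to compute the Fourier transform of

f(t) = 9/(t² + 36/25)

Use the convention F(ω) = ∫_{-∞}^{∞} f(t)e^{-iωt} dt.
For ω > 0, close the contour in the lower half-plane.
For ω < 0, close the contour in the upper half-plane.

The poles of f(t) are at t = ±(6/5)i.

Let g(z) = f(z)e^{-iωz}; for large |z| the factor e^{-iωz} decays in the lower half-plane when ω > 0 and in the upper half-plane when ω < 0.

Case ω > 0 (lower half-plane, clockwise contour ⇒ F(ω) = -2πi·ΣRes):
  Res_{z = - \frac{6 i}{5}} g(z) = \frac{15 i e^{- \frac{6 \omega}{5}}}{4}
  F(ω) = -2πi·ΣRes = \frac{15 \pi e^{- \frac{6 \omega}{5}}}{2}

Case ω < 0 (upper half-plane, counterclockwise contour ⇒ F(ω) = +2πi·ΣRes):
  Res_{z = \frac{6 i}{5}} g(z) = - \frac{15 i e^{\frac{6 \omega}{5}}}{4}
  F(ω) = 2πi·ΣRes = \frac{15 \pi e^{\frac{6 \omega}{5}}}{2}

Both cases combine into a single formula in |ω|:

F(ω) = \frac{15 \pi e^{- \frac{6 \left|{\omega}\right|}{5}}}{2}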